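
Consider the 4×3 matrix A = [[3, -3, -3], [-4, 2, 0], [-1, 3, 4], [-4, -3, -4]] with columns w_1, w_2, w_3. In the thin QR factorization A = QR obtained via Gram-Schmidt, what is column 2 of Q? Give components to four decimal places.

q_2 = (-0.4473, 0.2280, 0.5175, -0.6929)

w_1 = (3, -4, -1, -4); ‖w_1‖ = 6.4807, so q_1 = (0.4629, -0.6172, -0.1543, -0.6172).
q_1·w_2 = 0.4629·(-3) + (-0.6172)·2 + (-0.1543)·3 + (-0.6172)·(-3) = -1.2344.
u_2 = w_2 + 1.2344·q_1 = (-2.4286, 1.2381, 2.8095, -3.7619).
‖u_2‖ = 5.4292, so q_2 = (-0.4473, 0.2280, 0.5175, -0.6929).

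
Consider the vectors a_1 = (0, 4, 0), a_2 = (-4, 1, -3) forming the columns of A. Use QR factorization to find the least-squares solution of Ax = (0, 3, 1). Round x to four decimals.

a_1 = (0, 4, 0); ‖a_1‖ = 4.0000, so e_1 = (0.0000, 1.0000, 0.0000).
e_1·a_2 = 0.0000·(-4) + 1.0000·1 + 0.0000·(-3) = 1.0000.
u_2 = a_2 − 1.0000·e_1 = (-4.0000, 0.0000, -3.0000).
‖u_2‖ = 5.0000, so e_2 = (-0.8000, 0.0000, -0.6000).
Qᵀb = (3.0000, -0.6000).
Back-substitute: x_2 = -0.6000/5.0000 = -0.1200.
x_1 = (3.0000 − 1.0000·(-0.1200))/4.0000 = 0.7800.

x = (0.7800, -0.1200)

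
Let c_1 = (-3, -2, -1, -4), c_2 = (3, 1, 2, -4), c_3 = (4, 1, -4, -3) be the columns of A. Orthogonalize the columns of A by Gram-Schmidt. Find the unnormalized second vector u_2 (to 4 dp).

c_1 = (-3, -2, -1, -4); ‖c_1‖ = 5.4772, so q_1 = (-0.5477, -0.3651, -0.1826, -0.7303).
q_1·c_2 = (-0.5477)·3 + (-0.3651)·1 + (-0.1826)·2 + (-0.7303)·(-4) = 0.5477.
u_2 = c_2 − 0.5477·q_1 = (3.3000, 1.2000, 2.1000, -3.6000).

u_2 = (3.3000, 1.2000, 2.1000, -3.6000)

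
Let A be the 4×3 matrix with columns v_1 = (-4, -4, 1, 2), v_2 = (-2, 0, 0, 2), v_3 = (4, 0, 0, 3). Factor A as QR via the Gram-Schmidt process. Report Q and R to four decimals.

Q = [[-0.6576, -0.3467, 0.6689], [-0.6576, 0.6401, -0.3148], [0.1644, -0.1600, 0.0787], [0.3288, 0.6667, 0.6689]], R = [[6.0828, 1.9728, -1.6440], [0.0000, 2.0268, 0.6134], [0.0000, 0.0000, 4.6820]]

v_1 = (-4, -4, 1, 2); ‖v_1‖ = 6.0828, so e_1 = (-0.6576, -0.6576, 0.1644, 0.3288).
e_1·v_2 = (-0.6576)·(-2) + (-0.6576)·0 + 0.1644·0 + 0.3288·2 = 1.9728.
u_2 = v_2 − 1.9728·e_1 = (-0.7027, 1.2973, -0.3243, 1.3514).
‖u_2‖ = 2.0268, so e_2 = (-0.3467, 0.6401, -0.1600, 0.6667).
e_1·v_3 = (-0.6576)·4 + (-0.6576)·0 + 0.1644·0 + 0.3288·3 = -1.6440; e_2·v_3 = (-0.3467)·4 + 0.6401·0 + (-0.1600)·0 + 0.6667·3 = 0.6134.
u_3 = v_3 + 1.6440·e_1 − 0.6134·e_2 = (3.1316, -1.4737, 0.3684, 3.1316).
‖u_3‖ = 4.6820, so e_3 = (0.6689, -0.3148, 0.0787, 0.6689).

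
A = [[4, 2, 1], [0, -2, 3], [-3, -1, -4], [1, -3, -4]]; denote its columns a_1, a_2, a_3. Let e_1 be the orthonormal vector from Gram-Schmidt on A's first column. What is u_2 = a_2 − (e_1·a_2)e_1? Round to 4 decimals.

u_2 = (0.7692, -2.0000, -0.0769, -3.3077)

a_1 = (4, 0, -3, 1); ‖a_1‖ = 5.0990, so e_1 = (0.7845, 0.0000, -0.5883, 0.1961).
e_1·a_2 = 0.7845·2 + 0.0000·(-2) + (-0.5883)·(-1) + 0.1961·(-3) = 1.5689.
u_2 = a_2 − 1.5689·e_1 = (0.7692, -2.0000, -0.0769, -3.3077).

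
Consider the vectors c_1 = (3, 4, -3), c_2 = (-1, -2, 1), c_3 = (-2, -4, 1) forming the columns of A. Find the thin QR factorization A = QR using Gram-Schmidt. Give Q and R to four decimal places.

c_1 = (3, 4, -3); ‖c_1‖ = 5.8310, so q_1 = (0.5145, 0.6860, -0.5145).
q_1·c_2 = 0.5145·(-1) + 0.6860·(-2) + (-0.5145)·1 = -2.4010.
u_2 = c_2 + 2.4010·q_1 = (0.2353, -0.3529, -0.2353).
‖u_2‖ = 0.4851, so q_2 = (0.4851, -0.7276, -0.4851).
q_1·c_3 = 0.5145·(-2) + 0.6860·(-4) + (-0.5145)·1 = -4.2875; q_2·c_3 = 0.4851·(-2) + (-0.7276)·(-4) + (-0.4851)·1 = 1.4552.
u_3 = c_3 + 4.2875·q_1 − 1.4552·q_2 = (-0.5000, 0.0000, -0.5000).
‖u_3‖ = 0.7071, so q_3 = (-0.7071, 0.0000, -0.7071).

Q = [[0.5145, 0.4851, -0.7071], [0.6860, -0.7276, 0.0000], [-0.5145, -0.4851, -0.7071]], R = [[5.8310, -2.4010, -4.2875], [0.0000, 0.4851, 1.4552], [0.0000, 0.0000, 0.7071]]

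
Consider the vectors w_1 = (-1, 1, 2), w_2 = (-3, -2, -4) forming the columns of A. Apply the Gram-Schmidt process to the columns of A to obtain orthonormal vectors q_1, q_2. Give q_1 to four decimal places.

q_1 = (-0.4082, 0.4082, 0.8165)

q_1 = w_1/‖w_1‖ = (-1, 1, 2)/2.4495 = (-0.4082, 0.4082, 0.8165).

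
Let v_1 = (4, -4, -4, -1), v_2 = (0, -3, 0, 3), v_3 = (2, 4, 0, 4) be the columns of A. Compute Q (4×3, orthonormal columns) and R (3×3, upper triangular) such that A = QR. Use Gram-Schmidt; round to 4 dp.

Q = [[0.5714, -0.1817, 0.5379], [-0.5714, -0.5603, 0.5810], [-0.5714, 0.1817, -0.1884], [-0.1429, 0.7874, 0.5810]], R = [[7.0000, 1.2857, -1.7143], [0.0000, 4.0431, 0.5451], [0.0000, 0.0000, 5.7240]]

q_1 = v_1/‖v_1‖ = (4, -4, -4, -1)/7.0000 = (0.5714, -0.5714, -0.5714, -0.1429).
r_{12} = q_1·v_2 = 1.2857.
u_2 = v_2 − 1.2857·q_1 = (-0.7347, -2.2653, 0.7347, 3.1837).
‖u_2‖ = 4.0431, so q_2 = (-0.1817, -0.5603, 0.1817, 0.7874).
r_{13} = q_1·v_3 = -1.7143; r_{23} = q_2·v_3 = 0.5451.
u_3 = v_3 + 1.7143·q_1 − 0.5451·q_2 = (3.0787, 3.3258, -1.0787, 3.3258).
‖u_3‖ = 5.7240, so q_3 = (0.5379, 0.5810, -0.1884, 0.5810).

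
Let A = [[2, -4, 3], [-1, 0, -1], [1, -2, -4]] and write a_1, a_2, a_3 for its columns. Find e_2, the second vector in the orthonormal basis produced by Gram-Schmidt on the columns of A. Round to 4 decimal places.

e_2 = (-0.3651, -0.9129, -0.1826)

e_1 = a_1/‖a_1‖ = (2, -1, 1)/2.4495 = (0.8165, -0.4082, 0.4082).
r_{12} = e_1·a_2 = -4.0825.
u_2 = a_2 + 4.0825·e_1 = (-0.6667, -1.6667, -0.3333).
‖u_2‖ = 1.8257, so e_2 = (-0.3651, -0.9129, -0.1826).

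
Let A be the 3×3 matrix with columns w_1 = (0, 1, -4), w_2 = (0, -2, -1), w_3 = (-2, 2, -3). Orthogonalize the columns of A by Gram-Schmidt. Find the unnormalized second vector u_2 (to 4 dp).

u_2 = (0.0000, -2.1176, -0.5294)

q_1 = w_1/‖w_1‖ = (0, 1, -4)/4.1231 = (0.0000, 0.2425, -0.9701).
r_{12} = q_1·w_2 = 0.4851.
u_2 = w_2 − 0.4851·q_1 = (0.0000, -2.1176, -0.5294).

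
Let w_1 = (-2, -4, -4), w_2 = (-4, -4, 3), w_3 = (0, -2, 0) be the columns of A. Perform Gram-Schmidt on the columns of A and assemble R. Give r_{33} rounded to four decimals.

w_1 = (-2, -4, -4); ‖w_1‖ = 6.0000, so e_1 = (-0.3333, -0.6667, -0.6667).
e_1·w_2 = (-0.3333)·(-4) + (-0.6667)·(-4) + (-0.6667)·3 = 2.0000.
u_2 = w_2 − 2.0000·e_1 = (-3.3333, -2.6667, 4.3333).
‖u_2‖ = 6.0828, so e_2 = (-0.5480, -0.4384, 0.7124).
e_1·w_3 = (-0.3333)·0 + (-0.6667)·(-2) + (-0.6667)·0 = 1.3333; e_2·w_3 = (-0.5480)·0 + (-0.4384)·(-2) + 0.7124·0 = 0.8768.
u_3 = w_3 − 1.3333·e_1 − 0.8768·e_2 = (0.9249, -0.7267, 0.2643).
r_{33} = ‖u_3‖ = 1.2056.

r_{33} = 1.2056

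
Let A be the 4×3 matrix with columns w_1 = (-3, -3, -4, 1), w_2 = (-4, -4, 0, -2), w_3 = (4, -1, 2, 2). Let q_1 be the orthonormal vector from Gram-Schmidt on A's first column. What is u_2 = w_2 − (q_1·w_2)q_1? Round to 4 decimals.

q_1 = w_1/‖w_1‖ = (-3, -3, -4, 1)/5.9161 = (-0.5071, -0.5071, -0.6761, 0.1690).
r_{12} = q_1·w_2 = 3.7187.
u_2 = w_2 − 3.7187·q_1 = (-2.1143, -2.1143, 2.5143, -2.6286).

u_2 = (-2.1143, -2.1143, 2.5143, -2.6286)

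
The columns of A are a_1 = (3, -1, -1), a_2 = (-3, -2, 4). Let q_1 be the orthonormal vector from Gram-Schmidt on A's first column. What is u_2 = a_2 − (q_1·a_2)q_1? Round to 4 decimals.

q_1 = a_1/‖a_1‖ = (3, -1, -1)/3.3166 = (0.9045, -0.3015, -0.3015).
r_{12} = q_1·a_2 = -3.3166.
u_2 = a_2 + 3.3166·q_1 = (0.0000, -3.0000, 3.0000).

u_2 = (0.0000, -3.0000, 3.0000)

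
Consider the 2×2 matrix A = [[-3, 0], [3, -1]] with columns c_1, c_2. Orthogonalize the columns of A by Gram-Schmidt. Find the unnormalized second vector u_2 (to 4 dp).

u_2 = (-0.5000, -0.5000)

c_1 = (-3, 3); ‖c_1‖ = 4.2426, so q_1 = (-0.7071, 0.7071).
q_1·c_2 = (-0.7071)·0 + 0.7071·(-1) = -0.7071.
u_2 = c_2 + 0.7071·q_1 = (-0.5000, -0.5000).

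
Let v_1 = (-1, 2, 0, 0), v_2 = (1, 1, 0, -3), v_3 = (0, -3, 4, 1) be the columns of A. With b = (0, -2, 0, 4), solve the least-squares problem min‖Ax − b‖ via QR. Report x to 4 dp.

x = (-0.6000, -1.2400, -0.0400)

v_1 = (-1, 2, 0, 0); ‖v_1‖ = 2.2361, so e_1 = (-0.4472, 0.8944, 0.0000, 0.0000).
e_1·v_2 = (-0.4472)·1 + 0.8944·1 + 0.0000·0 + 0.0000·(-3) = 0.4472.
u_2 = v_2 − 0.4472·e_1 = (1.2000, 0.6000, 0.0000, -3.0000).
‖u_2‖ = 3.2863, so e_2 = (0.3651, 0.1826, 0.0000, -0.9129).
e_1·v_3 = (-0.4472)·0 + 0.8944·(-3) + 0.0000·4 + 0.0000·1 = -2.6833; e_2·v_3 = 0.3651·0 + 0.1826·(-3) + 0.0000·4 + (-0.9129)·1 = -1.4606.
u_3 = v_3 + 2.6833·e_1 + 1.4606·e_2 = (-0.6667, -0.3333, 4.0000, -0.3333).
‖u_3‖ = 4.0825, so e_3 = (-0.1633, -0.0816, 0.9798, -0.0816).
Qᵀb = (-1.7889, -4.0166, -0.1633).
Back-substitute: x_3 = -0.1633/4.0825 = -0.0400.
x_2 = (-4.0166 + 1.4606·(-0.0400))/3.2863 = -1.2400.
x_1 = (-1.7889 − 0.4472·(-1.2400) + 2.6833·(-0.0400))/2.2361 = -0.6000.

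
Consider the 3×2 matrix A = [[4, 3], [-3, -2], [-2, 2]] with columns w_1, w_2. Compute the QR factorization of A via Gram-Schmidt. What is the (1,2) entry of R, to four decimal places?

r_{12} = 2.5997

w_1 = (4, -3, -2); ‖w_1‖ = 5.3852, so e_1 = (0.7428, -0.5571, -0.3714).
r_{12} = e_1·w_2 = 2.5997.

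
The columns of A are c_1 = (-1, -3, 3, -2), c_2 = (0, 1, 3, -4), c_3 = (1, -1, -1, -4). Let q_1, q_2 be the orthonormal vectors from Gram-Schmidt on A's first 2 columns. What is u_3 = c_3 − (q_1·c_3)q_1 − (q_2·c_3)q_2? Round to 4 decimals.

u_3 = (1.0348, -1.3383, -2.4328, -2.1592)

q_1 = c_1/‖c_1‖ = (-1, -3, 3, -2)/4.7958 = (-0.2085, -0.6255, 0.6255, -0.4170).
r_{12} = q_1·c_2 = 2.9192.
u_2 = c_2 − 2.9192·q_1 = (0.6087, 2.8261, 1.1739, -2.7826).
‖u_2‖ = 4.1807, so q_2 = (0.1456, 0.6760, 0.2808, -0.6656).
r_{13} = q_1·c_3 = 1.4596; r_{23} = q_2·c_3 = 1.8512.
u_3 = c_3 − 1.4596·q_1 − 1.8512·q_2 = (1.0348, -1.3383, -2.4328, -2.1592).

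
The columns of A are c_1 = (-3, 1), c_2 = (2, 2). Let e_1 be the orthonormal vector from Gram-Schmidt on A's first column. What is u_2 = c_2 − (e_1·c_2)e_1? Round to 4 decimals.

u_2 = (0.8000, 2.4000)

c_1 = (-3, 1); ‖c_1‖ = 3.1623, so e_1 = (-0.9487, 0.3162).
e_1·c_2 = (-0.9487)·2 + 0.3162·2 = -1.2649.
u_2 = c_2 + 1.2649·e_1 = (0.8000, 2.4000).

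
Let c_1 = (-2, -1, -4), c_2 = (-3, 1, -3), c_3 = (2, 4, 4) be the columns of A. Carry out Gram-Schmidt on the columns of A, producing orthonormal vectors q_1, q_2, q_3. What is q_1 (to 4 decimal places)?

q_1 = (-0.4364, -0.2182, -0.8729)

q_1 = c_1/‖c_1‖ = (-2, -1, -4)/4.5826 = (-0.4364, -0.2182, -0.8729).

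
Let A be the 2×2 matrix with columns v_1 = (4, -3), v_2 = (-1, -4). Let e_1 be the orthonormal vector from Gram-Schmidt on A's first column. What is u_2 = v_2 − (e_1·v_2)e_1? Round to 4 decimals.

u_2 = (-2.2800, -3.0400)

e_1 = v_1/‖v_1‖ = (4, -3)/5.0000 = (0.8000, -0.6000).
r_{12} = e_1·v_2 = 1.6000.
u_2 = v_2 − 1.6000·e_1 = (-2.2800, -3.0400).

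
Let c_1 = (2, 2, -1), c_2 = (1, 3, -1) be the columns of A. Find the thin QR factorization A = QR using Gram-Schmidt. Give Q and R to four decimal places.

q_1 = c_1/‖c_1‖ = (2, 2, -1)/3.0000 = (0.6667, 0.6667, -0.3333).
r_{12} = q_1·c_2 = 3.0000.
u_2 = c_2 − 3.0000·q_1 = (-1.0000, 1.0000, 0.0000).
‖u_2‖ = 1.4142, so q_2 = (-0.7071, 0.7071, 0.0000).

Q = [[0.6667, -0.7071], [0.6667, 0.7071], [-0.3333, 0.0000]], R = [[3.0000, 3.0000], [0.0000, 1.4142]]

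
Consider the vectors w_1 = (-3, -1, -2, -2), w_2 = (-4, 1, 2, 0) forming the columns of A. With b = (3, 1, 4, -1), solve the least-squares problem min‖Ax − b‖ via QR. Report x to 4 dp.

x = (-0.9574, 0.1763)

e_1 = w_1/‖w_1‖ = (-3, -1, -2, -2)/4.2426 = (-0.7071, -0.2357, -0.4714, -0.4714).
r_{12} = e_1·w_2 = 1.6499.
u_2 = w_2 − 1.6499·e_1 = (-2.8333, 1.3889, 2.7778, 0.7778).
‖u_2‖ = 4.2753, so e_2 = (-0.6627, 0.3249, 0.6497, 0.1819).
Qᵀb = (-3.7712, 0.7537).
Back-substitute: x_2 = 0.7537/4.2753 = 0.1763.
x_1 = (-3.7712 − 1.6499·0.1763)/4.2426 = -0.9574.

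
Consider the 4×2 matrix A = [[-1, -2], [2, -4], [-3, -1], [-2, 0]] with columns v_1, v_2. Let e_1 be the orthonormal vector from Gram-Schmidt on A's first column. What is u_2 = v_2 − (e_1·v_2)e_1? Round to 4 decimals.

e_1 = v_1/‖v_1‖ = (-1, 2, -3, -2)/4.2426 = (-0.2357, 0.4714, -0.7071, -0.4714).
r_{12} = e_1·v_2 = -0.7071.
u_2 = v_2 + 0.7071·e_1 = (-2.1667, -3.6667, -1.5000, -0.3333).

u_2 = (-2.1667, -3.6667, -1.5000, -0.3333)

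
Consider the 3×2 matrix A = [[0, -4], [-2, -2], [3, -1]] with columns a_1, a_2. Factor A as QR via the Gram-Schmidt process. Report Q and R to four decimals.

Q = [[0.0000, -0.8745], [-0.5547, -0.4036], [0.8321, -0.2691]], R = [[3.6056, 0.2774], [0.0000, 4.5742]]

a_1 = (0, -2, 3); ‖a_1‖ = 3.6056, so q_1 = (0.0000, -0.5547, 0.8321).
q_1·a_2 = 0.0000·(-4) + (-0.5547)·(-2) + 0.8321·(-1) = 0.2774.
u_2 = a_2 − 0.2774·q_1 = (-4.0000, -1.8462, -1.2308).
‖u_2‖ = 4.5742, so q_2 = (-0.8745, -0.4036, -0.2691).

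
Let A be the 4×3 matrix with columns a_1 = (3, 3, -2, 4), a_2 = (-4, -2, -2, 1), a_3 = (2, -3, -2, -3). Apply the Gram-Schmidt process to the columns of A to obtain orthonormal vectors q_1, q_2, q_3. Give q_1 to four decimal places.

q_1 = (0.4867, 0.4867, -0.3244, 0.6489)

q_1 = a_1/‖a_1‖ = (3, 3, -2, 4)/6.1644 = (0.4867, 0.4867, -0.3244, 0.6489).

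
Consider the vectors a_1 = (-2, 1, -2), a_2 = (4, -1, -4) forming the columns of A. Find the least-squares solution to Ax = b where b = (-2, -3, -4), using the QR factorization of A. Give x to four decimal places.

x = (1.0405, 0.3649)

a_1 = (-2, 1, -2); ‖a_1‖ = 3.0000, so q_1 = (-0.6667, 0.3333, -0.6667).
q_1·a_2 = (-0.6667)·4 + 0.3333·(-1) + (-0.6667)·(-4) = -0.3333.
u_2 = a_2 + 0.3333·q_1 = (3.7778, -0.8889, -4.2222).
‖u_2‖ = 5.7349, so q_2 = (0.6587, -0.1550, -0.7362).
Qᵀb = (3.0000, 2.0925).
Back-substitute: x_2 = 2.0925/5.7349 = 0.3649.
x_1 = (3.0000 + 0.3333·0.3649)/3.0000 = 1.0405.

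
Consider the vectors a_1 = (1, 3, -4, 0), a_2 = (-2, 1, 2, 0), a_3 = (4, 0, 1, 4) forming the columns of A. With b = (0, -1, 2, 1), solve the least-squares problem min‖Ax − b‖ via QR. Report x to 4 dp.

q_1 = a_1/‖a_1‖ = (1, 3, -4, 0)/5.0990 = (0.1961, 0.5883, -0.7845, 0.0000).
r_{12} = q_1·a_2 = -1.3728.
u_2 = a_2 + 1.3728·q_1 = (-1.7308, 1.8077, 0.9231, 0.0000).
‖u_2‖ = 2.6675, so q_2 = (-0.6488, 0.6777, 0.3460, 0.0000).
r_{13} = q_1·a_3 = 0.0000; r_{23} = q_2·a_3 = -2.2493.
u_3 = a_3 + 0.0000·q_1 + 2.2493·q_2 = (2.5405, 1.5243, 1.7784, 4.0000).
‖u_3‖ = 5.2859, so q_3 = (0.4806, 0.2884, 0.3364, 0.7567).
Qᵀb = (-2.1573, 0.0144, 1.1412).
Back-substitute: x_3 = 1.1412/5.2859 = 0.2159.
x_2 = (0.0144 + 2.2493·0.2159)/2.6675 = 0.1875.
x_1 = (-2.1573 + 1.3728·0.1875 + 0.0000·0.2159)/5.0990 = -0.3726.

x = (-0.3726, 0.1875, 0.2159)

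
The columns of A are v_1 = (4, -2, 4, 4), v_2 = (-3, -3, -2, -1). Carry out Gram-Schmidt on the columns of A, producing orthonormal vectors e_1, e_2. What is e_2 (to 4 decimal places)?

e_2 = (-0.3945, -0.9017, -0.1503, 0.0939)

e_1 = v_1/‖v_1‖ = (4, -2, 4, 4)/7.2111 = (0.5547, -0.2774, 0.5547, 0.5547).
r_{12} = e_1·v_2 = -2.4962.
u_2 = v_2 + 2.4962·e_1 = (-1.6154, -3.6923, -0.6154, 0.3846).
‖u_2‖ = 4.0950, so e_2 = (-0.3945, -0.9017, -0.1503, 0.0939).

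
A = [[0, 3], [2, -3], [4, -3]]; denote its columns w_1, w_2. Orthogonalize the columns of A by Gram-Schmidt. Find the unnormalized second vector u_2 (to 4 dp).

u_2 = (3.0000, -1.2000, 0.6000)

q_1 = w_1/‖w_1‖ = (0, 2, 4)/4.4721 = (0.0000, 0.4472, 0.8944).
r_{12} = q_1·w_2 = -4.0249.
u_2 = w_2 + 4.0249·q_1 = (3.0000, -1.2000, 0.6000).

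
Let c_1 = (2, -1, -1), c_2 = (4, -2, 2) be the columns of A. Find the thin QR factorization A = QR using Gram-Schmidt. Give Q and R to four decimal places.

Q = [[0.8165, 0.3651], [-0.4082, -0.1826], [-0.4082, 0.9129]], R = [[2.4495, 3.2660], [0.0000, 3.6515]]

e_1 = c_1/‖c_1‖ = (2, -1, -1)/2.4495 = (0.8165, -0.4082, -0.4082).
r_{12} = e_1·c_2 = 3.2660.
u_2 = c_2 − 3.2660·e_1 = (1.3333, -0.6667, 3.3333).
‖u_2‖ = 3.6515, so e_2 = (0.3651, -0.1826, 0.9129).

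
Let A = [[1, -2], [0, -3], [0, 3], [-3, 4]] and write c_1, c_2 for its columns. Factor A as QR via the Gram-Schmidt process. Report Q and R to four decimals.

Q = [[0.3162, -0.1399], [0.0000, -0.6994], [0.0000, 0.6994], [-0.9487, -0.0466]], R = [[3.1623, -4.4272], [0.0000, 4.2895]]

q_1 = c_1/‖c_1‖ = (1, 0, 0, -3)/3.1623 = (0.3162, 0.0000, 0.0000, -0.9487).
r_{12} = q_1·c_2 = -4.4272.
u_2 = c_2 + 4.4272·q_1 = (-0.6000, -3.0000, 3.0000, -0.2000).
‖u_2‖ = 4.2895, so q_2 = (-0.1399, -0.6994, 0.6994, -0.0466).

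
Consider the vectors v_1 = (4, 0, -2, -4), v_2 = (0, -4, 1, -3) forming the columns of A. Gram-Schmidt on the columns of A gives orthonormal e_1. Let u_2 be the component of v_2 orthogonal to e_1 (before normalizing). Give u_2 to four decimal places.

v_1 = (4, 0, -2, -4); ‖v_1‖ = 6.0000, so e_1 = (0.6667, 0.0000, -0.3333, -0.6667).
e_1·v_2 = 0.6667·0 + 0.0000·(-4) + (-0.3333)·1 + (-0.6667)·(-3) = 1.6667.
u_2 = v_2 − 1.6667·e_1 = (-1.1111, -4.0000, 1.5556, -1.8889).

u_2 = (-1.1111, -4.0000, 1.5556, -1.8889)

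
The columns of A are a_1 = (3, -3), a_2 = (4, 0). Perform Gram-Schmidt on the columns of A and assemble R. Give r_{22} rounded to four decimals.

a_1 = (3, -3); ‖a_1‖ = 4.2426, so q_1 = (0.7071, -0.7071).
q_1·a_2 = 0.7071·4 + (-0.7071)·0 = 2.8284.
u_2 = a_2 − 2.8284·q_1 = (2.0000, 2.0000).
r_{22} = ‖u_2‖ = 2.8284.

r_{22} = 2.8284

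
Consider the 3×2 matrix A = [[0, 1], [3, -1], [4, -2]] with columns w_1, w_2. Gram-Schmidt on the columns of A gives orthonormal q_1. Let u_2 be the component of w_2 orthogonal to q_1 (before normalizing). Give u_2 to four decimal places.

w_1 = (0, 3, 4); ‖w_1‖ = 5.0000, so q_1 = (0.0000, 0.6000, 0.8000).
q_1·w_2 = 0.0000·1 + 0.6000·(-1) + 0.8000·(-2) = -2.2000.
u_2 = w_2 + 2.2000·q_1 = (1.0000, 0.3200, -0.2400).

u_2 = (1.0000, 0.3200, -0.2400)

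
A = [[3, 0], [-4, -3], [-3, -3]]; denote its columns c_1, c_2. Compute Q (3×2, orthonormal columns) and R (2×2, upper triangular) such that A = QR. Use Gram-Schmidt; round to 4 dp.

Q = [[0.5145, -0.8262], [-0.6860, -0.2361], [-0.5145, -0.5115]], R = [[5.8310, 3.6015], [0.0000, 2.2426]]

c_1 = (3, -4, -3); ‖c_1‖ = 5.8310, so q_1 = (0.5145, -0.6860, -0.5145).
q_1·c_2 = 0.5145·0 + (-0.6860)·(-3) + (-0.5145)·(-3) = 3.6015.
u_2 = c_2 − 3.6015·q_1 = (-1.8529, -0.5294, -1.1471).
‖u_2‖ = 2.2426, so q_2 = (-0.8262, -0.2361, -0.5115).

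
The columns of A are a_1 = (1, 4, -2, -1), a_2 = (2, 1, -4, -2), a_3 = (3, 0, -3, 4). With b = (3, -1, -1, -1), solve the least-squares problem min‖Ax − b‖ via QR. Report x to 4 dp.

x = (-0.4166, 0.6664, 0.1006)

a_1 = (1, 4, -2, -1); ‖a_1‖ = 4.6904, so e_1 = (0.2132, 0.8528, -0.4264, -0.2132).
e_1·a_2 = 0.2132·2 + 0.8528·1 + (-0.4264)·(-4) + (-0.2132)·(-2) = 3.4112.
u_2 = a_2 − 3.4112·e_1 = (1.2727, -1.9091, -2.5455, -1.2727).
‖u_2‖ = 3.6556, so e_2 = (0.3482, -0.5222, -0.6963, -0.3482).
e_1·a_3 = 0.2132·3 + 0.8528·0 + (-0.4264)·(-3) + (-0.2132)·4 = 1.0660; e_2·a_3 = 0.3482·3 + (-0.5222)·0 + (-0.6963)·(-3) + (-0.3482)·4 = 1.7408.
u_3 = a_3 − 1.0660·e_1 − 1.7408·e_2 = (2.1667, 0.0000, -1.3333, 4.8333).
‖u_3‖ = 5.4620, so e_3 = (0.3967, 0.0000, -0.2441, 0.8849).
Qᵀb = (0.4264, 2.6112, 0.5493).
Back-substitute: x_3 = 0.5493/5.4620 = 0.1006.
x_2 = (2.6112 − 1.7408·0.1006)/3.6556 = 0.6664.
x_1 = (0.4264 − 3.4112·0.6664 − 1.0660·0.1006)/4.6904 = -0.4166.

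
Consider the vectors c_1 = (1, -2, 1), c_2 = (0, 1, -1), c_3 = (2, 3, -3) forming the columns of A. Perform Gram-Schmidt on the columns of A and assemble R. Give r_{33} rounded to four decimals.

e_1 = c_1/‖c_1‖ = (1, -2, 1)/2.4495 = (0.4082, -0.8165, 0.4082).
r_{12} = e_1·c_2 = -1.2247.
u_2 = c_2 + 1.2247·e_1 = (0.5000, 0.0000, -0.5000).
‖u_2‖ = 0.7071, so e_2 = (0.7071, 0.0000, -0.7071).
r_{13} = e_1·c_3 = -2.8577; r_{23} = e_2·c_3 = 3.5355.
u_3 = c_3 + 2.8577·e_1 − 3.5355·e_2 = (0.6667, 0.6667, 0.6667).
r_{33} = ‖u_3‖ = 1.1547.

r_{33} = 1.1547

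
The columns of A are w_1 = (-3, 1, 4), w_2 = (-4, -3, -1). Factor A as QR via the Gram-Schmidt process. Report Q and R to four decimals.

w_1 = (-3, 1, 4); ‖w_1‖ = 5.0990, so q_1 = (-0.5883, 0.1961, 0.7845).
q_1·w_2 = (-0.5883)·(-4) + 0.1961·(-3) + 0.7845·(-1) = 0.9806.
u_2 = w_2 − 0.9806·q_1 = (-3.4231, -3.1923, -1.7692).
‖u_2‖ = 5.0038, so q_2 = (-0.6841, -0.6380, -0.3536).

Q = [[-0.5883, -0.6841], [0.1961, -0.6380], [0.7845, -0.3536]], R = [[5.0990, 0.9806], [0.0000, 5.0038]]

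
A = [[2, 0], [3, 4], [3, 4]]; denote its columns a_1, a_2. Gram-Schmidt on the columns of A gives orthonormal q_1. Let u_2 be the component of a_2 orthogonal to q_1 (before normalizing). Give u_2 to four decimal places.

q_1 = a_1/‖a_1‖ = (2, 3, 3)/4.6904 = (0.4264, 0.6396, 0.6396).
r_{12} = q_1·a_2 = 5.1168.
u_2 = a_2 − 5.1168·q_1 = (-2.1818, 0.7273, 0.7273).

u_2 = (-2.1818, 0.7273, 0.7273)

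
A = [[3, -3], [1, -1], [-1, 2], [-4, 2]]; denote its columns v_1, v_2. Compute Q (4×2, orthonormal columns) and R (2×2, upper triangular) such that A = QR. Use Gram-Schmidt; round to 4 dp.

Q = [[0.5774, -0.4358], [0.1925, -0.1453], [-0.1925, 0.7056], [-0.7698, -0.5396]], R = [[5.1962, -3.8490], [0.0000, 1.7847]]

q_1 = v_1/‖v_1‖ = (3, 1, -1, -4)/5.1962 = (0.5774, 0.1925, -0.1925, -0.7698).
r_{12} = q_1·v_2 = -3.8490.
u_2 = v_2 + 3.8490·q_1 = (-0.7778, -0.2593, 1.2593, -0.9630).
‖u_2‖ = 1.7847, so q_2 = (-0.4358, -0.1453, 0.7056, -0.5396).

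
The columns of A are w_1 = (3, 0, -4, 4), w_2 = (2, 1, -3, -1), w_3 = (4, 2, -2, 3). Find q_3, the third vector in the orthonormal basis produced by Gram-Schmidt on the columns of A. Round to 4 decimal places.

q_3 = (0.5297, 0.6517, 0.5271, 0.1298)

q_1 = w_1/‖w_1‖ = (3, 0, -4, 4)/6.4031 = (0.4685, 0.0000, -0.6247, 0.6247).
r_{12} = q_1·w_2 = 2.1864.
u_2 = w_2 − 2.1864·q_1 = (0.9756, 1.0000, -1.6341, -2.3659).
‖u_2‖ = 3.1968, so q_2 = (0.3052, 0.3128, -0.5112, -0.7401).
r_{13} = q_1·w_3 = 4.9976; r_{23} = q_2·w_3 = 0.6485.
u_3 = w_3 − 4.9976·q_1 − 0.6485·q_2 = (1.4606, 1.7971, 1.4535, 0.3580).
‖u_3‖ = 2.7575, so q_3 = (0.5297, 0.6517, 0.5271, 0.1298).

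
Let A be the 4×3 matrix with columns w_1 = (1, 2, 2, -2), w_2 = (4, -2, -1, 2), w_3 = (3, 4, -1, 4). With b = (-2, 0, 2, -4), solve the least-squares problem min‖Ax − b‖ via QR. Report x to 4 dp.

w_1 = (1, 2, 2, -2); ‖w_1‖ = 3.6056, so q_1 = (0.2774, 0.5547, 0.5547, -0.5547).
q_1·w_2 = 0.2774·4 + 0.5547·(-2) + 0.5547·(-1) + (-0.5547)·2 = -1.6641.
u_2 = w_2 + 1.6641·q_1 = (4.4615, -1.0769, -0.0769, 1.0769).
‖u_2‖ = 4.7150, so q_2 = (0.9463, -0.2284, -0.0163, 0.2284).
q_1·w_3 = 0.2774·3 + 0.5547·4 + 0.5547·(-1) + (-0.5547)·4 = 0.2774; q_2·w_3 = 0.9463·3 + (-0.2284)·4 + (-0.0163)·(-1) + 0.2284·4 = 2.8551.
u_3 = w_3 − 0.2774·q_1 − 2.8551·q_2 = (0.2215, 4.4983, -1.1073, 3.5017).
‖u_3‖ = 5.8113, so q_3 = (0.0381, 0.7741, -0.1905, 0.6026).
Qᵀb = (2.7735, -2.8388, -2.8676).
Back-substitute: x_3 = -2.8676/5.8113 = -0.4934.
x_2 = (-2.8388 − 2.8551·(-0.4934))/4.7150 = -0.3033.
x_1 = (2.7735 + 1.6641·(-0.3033) − 0.2774·(-0.4934))/3.6056 = 0.6672.

x = (0.6672, -0.3033, -0.4934)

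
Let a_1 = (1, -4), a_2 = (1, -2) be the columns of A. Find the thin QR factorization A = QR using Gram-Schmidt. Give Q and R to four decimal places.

Q = [[0.2425, 0.9701], [-0.9701, 0.2425]], R = [[4.1231, 2.1828], [0.0000, 0.4851]]

e_1 = a_1/‖a_1‖ = (1, -4)/4.1231 = (0.2425, -0.9701).
r_{12} = e_1·a_2 = 2.1828.
u_2 = a_2 − 2.1828·e_1 = (0.4706, 0.1176).
‖u_2‖ = 0.4851, so e_2 = (0.9701, 0.2425).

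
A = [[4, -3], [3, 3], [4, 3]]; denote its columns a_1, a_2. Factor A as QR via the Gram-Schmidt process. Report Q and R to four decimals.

a_1 = (4, 3, 4); ‖a_1‖ = 6.4031, so e_1 = (0.6247, 0.4685, 0.6247).
e_1·a_2 = 0.6247·(-3) + 0.4685·3 + 0.6247·3 = 1.4056.
u_2 = a_2 − 1.4056·e_1 = (-3.8780, 2.3415, 2.1220).
‖u_2‖ = 5.0024, so e_2 = (-0.7752, 0.4681, 0.4242).

Q = [[0.6247, -0.7752], [0.4685, 0.4681], [0.6247, 0.4242]], R = [[6.4031, 1.4056], [0.0000, 5.0024]]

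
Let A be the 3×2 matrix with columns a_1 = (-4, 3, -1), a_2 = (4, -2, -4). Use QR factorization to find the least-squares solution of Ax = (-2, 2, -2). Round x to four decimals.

x = (0.8235, 0.3007)

a_1 = (-4, 3, -1); ‖a_1‖ = 5.0990, so e_1 = (-0.7845, 0.5883, -0.1961).
e_1·a_2 = (-0.7845)·4 + 0.5883·(-2) + (-0.1961)·(-4) = -3.5301.
u_2 = a_2 + 3.5301·e_1 = (1.2308, 0.0769, -4.6923).
‖u_2‖ = 4.8516, so e_2 = (0.2537, 0.0159, -0.9672).
Qᵀb = (3.1379, 1.4587).
Back-substitute: x_2 = 1.4587/4.8516 = 0.3007.
x_1 = (3.1379 + 3.5301·0.3007)/5.0990 = 0.8235.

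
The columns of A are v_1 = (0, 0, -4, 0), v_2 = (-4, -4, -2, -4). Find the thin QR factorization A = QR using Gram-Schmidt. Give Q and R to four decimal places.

Q = [[0.0000, -0.5774], [0.0000, -0.5774], [-1.0000, 0.0000], [0.0000, -0.5774]], R = [[4.0000, 2.0000], [0.0000, 6.9282]]

v_1 = (0, 0, -4, 0); ‖v_1‖ = 4.0000, so q_1 = (0.0000, 0.0000, -1.0000, 0.0000).
q_1·v_2 = 0.0000·(-4) + 0.0000·(-4) + (-1.0000)·(-2) + 0.0000·(-4) = 2.0000.
u_2 = v_2 − 2.0000·q_1 = (-4.0000, -4.0000, 0.0000, -4.0000).
‖u_2‖ = 6.9282, so q_2 = (-0.5774, -0.5774, 0.0000, -0.5774).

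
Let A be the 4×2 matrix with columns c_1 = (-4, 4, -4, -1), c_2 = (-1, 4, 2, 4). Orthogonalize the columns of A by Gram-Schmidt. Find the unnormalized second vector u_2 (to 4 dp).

u_2 = (-0.3469, 3.3469, 2.6531, 4.1633)

c_1 = (-4, 4, -4, -1); ‖c_1‖ = 7.0000, so e_1 = (-0.5714, 0.5714, -0.5714, -0.1429).
e_1·c_2 = (-0.5714)·(-1) + 0.5714·4 + (-0.5714)·2 + (-0.1429)·4 = 1.1429.
u_2 = c_2 − 1.1429·e_1 = (-0.3469, 3.3469, 2.6531, 4.1633).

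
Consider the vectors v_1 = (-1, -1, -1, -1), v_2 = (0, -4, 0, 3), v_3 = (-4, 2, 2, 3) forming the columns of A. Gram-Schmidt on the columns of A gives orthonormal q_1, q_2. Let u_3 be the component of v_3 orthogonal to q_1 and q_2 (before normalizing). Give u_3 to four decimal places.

q_1 = v_1/‖v_1‖ = (-1, -1, -1, -1)/2.0000 = (-0.5000, -0.5000, -0.5000, -0.5000).
r_{12} = q_1·v_2 = 0.5000.
u_2 = v_2 − 0.5000·q_1 = (0.2500, -3.7500, 0.2500, 3.2500).
‖u_2‖ = 4.9749, so q_2 = (0.0503, -0.7538, 0.0503, 0.6533).
r_{13} = q_1·v_3 = -1.5000; r_{23} = q_2·v_3 = 0.3518.
u_3 = v_3 + 1.5000·q_1 − 0.3518·q_2 = (-4.7677, 1.5152, 1.2323, 2.0202).

u_3 = (-4.7677, 1.5152, 1.2323, 2.0202)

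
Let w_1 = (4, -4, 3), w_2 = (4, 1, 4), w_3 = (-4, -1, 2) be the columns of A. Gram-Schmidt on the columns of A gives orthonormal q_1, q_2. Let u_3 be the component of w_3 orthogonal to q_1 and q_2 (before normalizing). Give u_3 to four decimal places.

u_3 = (-2.9344, -0.6178, 3.0888)

q_1 = w_1/‖w_1‖ = (4, -4, 3)/6.4031 = (0.6247, -0.6247, 0.4685).
r_{12} = q_1·w_2 = 3.7482.
u_2 = w_2 − 3.7482·q_1 = (1.6585, 3.3415, 2.2439).
‖u_2‖ = 4.3533, so q_2 = (0.3810, 0.7676, 0.5154).
r_{13} = q_1·w_3 = -0.9370; r_{23} = q_2·w_3 = -1.2606.
u_3 = w_3 + 0.9370·q_1 + 1.2606·q_2 = (-2.9344, -0.6178, 3.0888).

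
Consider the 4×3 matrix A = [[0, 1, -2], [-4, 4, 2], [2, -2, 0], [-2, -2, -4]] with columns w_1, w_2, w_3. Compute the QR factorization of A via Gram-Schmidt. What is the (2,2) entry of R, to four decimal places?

e_1 = w_1/‖w_1‖ = (0, -4, 2, -2)/4.8990 = (0.0000, -0.8165, 0.4082, -0.4082).
r_{12} = e_1·w_2 = -3.2660.
u_2 = w_2 + 3.2660·e_1 = (1.0000, 1.3333, -0.6667, -3.3333).
r_{22} = ‖u_2‖ = 3.7859.

r_{22} = 3.7859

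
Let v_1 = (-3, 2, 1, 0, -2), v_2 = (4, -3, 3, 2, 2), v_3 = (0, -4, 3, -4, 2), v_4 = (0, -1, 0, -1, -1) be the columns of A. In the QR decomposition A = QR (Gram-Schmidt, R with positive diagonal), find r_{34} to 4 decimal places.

r_{34} = 1.0296

v_1 = (-3, 2, 1, 0, -2); ‖v_1‖ = 4.2426, so q_1 = (-0.7071, 0.4714, 0.2357, 0.0000, -0.4714).
q_1·v_2 = (-0.7071)·4 + 0.4714·(-3) + 0.2357·3 + 0.0000·2 + (-0.4714)·2 = -4.4783.
u_2 = v_2 + 4.4783·q_1 = (0.8333, -0.8889, 4.0556, 2.0000, -0.1111).
‖u_2‖ = 4.6845, so q_2 = (0.1779, -0.1898, 0.8657, 0.4269, -0.0237).
q_1·v_3 = (-0.7071)·0 + 0.4714·(-4) + 0.2357·3 + 0.0000·(-4) + (-0.4714)·2 = -2.1213; q_2·v_3 = 0.1779·0 + (-0.1898)·(-4) + 0.8657·3 + 0.4269·(-4) + (-0.0237)·2 = 1.6010.
u_3 = v_3 + 2.1213·q_1 − 1.6010·q_2 = (-1.7848, -2.6962, 2.1139, -4.6835, 1.0380).
‖u_3‖ = 6.1593, so q_3 = (-0.2898, -0.4377, 0.3432, -0.7604, 0.1685).
r_{34} = q_3·v_4 = 1.0296.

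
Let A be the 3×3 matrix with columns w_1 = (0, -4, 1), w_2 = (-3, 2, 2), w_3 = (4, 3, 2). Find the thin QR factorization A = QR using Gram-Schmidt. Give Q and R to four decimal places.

w_1 = (0, -4, 1); ‖w_1‖ = 4.1231, so q_1 = (0.0000, -0.9701, 0.2425).
q_1·w_2 = 0.0000·(-3) + (-0.9701)·2 + 0.2425·2 = -1.4552.
u_2 = w_2 + 1.4552·q_1 = (-3.0000, 0.5882, 2.3529).
‖u_2‖ = 3.8578, so q_2 = (-0.7777, 0.1525, 0.6099).
q_1·w_3 = 0.0000·4 + (-0.9701)·3 + 0.2425·2 = -2.4254; q_2·w_3 = (-0.7777)·4 + 0.1525·3 + 0.6099·2 = -1.4333.
u_3 = w_3 + 2.4254·q_1 + 1.4333·q_2 = (2.8854, 0.8656, 3.4625).
‖u_3‖ = 4.5895, so q_3 = (0.6287, 0.1886, 0.7544).

Q = [[0.0000, -0.7777, 0.6287], [-0.9701, 0.1525, 0.1886], [0.2425, 0.6099, 0.7544]], R = [[4.1231, -1.4552, -2.4254], [0.0000, 3.8578, -1.4333], [0.0000, 0.0000, 4.5895]]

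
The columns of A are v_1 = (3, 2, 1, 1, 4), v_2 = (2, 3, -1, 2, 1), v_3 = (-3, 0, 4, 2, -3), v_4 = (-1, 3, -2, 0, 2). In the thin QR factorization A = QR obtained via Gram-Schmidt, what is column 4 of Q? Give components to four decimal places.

e_4 = (-0.7456, 0.4512, -0.1382, -0.2107, 0.4208)

v_1 = (3, 2, 1, 1, 4); ‖v_1‖ = 5.5678, so e_1 = (0.5388, 0.3592, 0.1796, 0.1796, 0.7184).
e_1·v_2 = 0.5388·2 + 0.3592·3 + 0.1796·(-1) + 0.1796·2 + 0.7184·1 = 3.0533.
u_2 = v_2 − 3.0533·e_1 = (0.3548, 1.9032, -1.5484, 1.4516, -1.1935).
‖u_2‖ = 3.1109, so e_2 = (0.1141, 0.6118, -0.4977, 0.4666, -0.3837).
e_1·v_3 = 0.5388·(-3) + 0.3592·0 + 0.1796·4 + 0.1796·2 + 0.7184·(-3) = -2.6941; e_2·v_3 = 0.1141·(-3) + 0.6118·0 + (-0.4977)·4 + 0.4666·2 + (-0.3837)·(-3) = -0.2489.
u_3 = v_3 + 2.6941·e_1 + 0.2489·e_2 = (-1.5200, 1.1200, 4.3600, 2.6000, -1.1600).
‖u_3‖ = 5.5390, so e_3 = (-0.2744, 0.2022, 0.7872, 0.4694, -0.2094).
e_1·v_4 = 0.5388·(-1) + 0.3592·3 + 0.1796·(-2) + 0.1796·0 + 0.7184·2 = 1.6164; e_2·v_4 = 0.1141·(-1) + 0.6118·3 + (-0.4977)·(-2) + 0.4666·0 + (-0.3837)·2 = 1.9495; e_3·v_4 = (-0.2744)·(-1) + 0.2022·3 + 0.7872·(-2) + 0.4694·0 + (-0.2094)·2 = -1.1121.
u_4 = v_4 − 1.6164·e_1 − 1.9495·e_2 + 1.1121·e_3 = (-2.3985, 1.4515, -0.4446, -0.6780, 1.3538).
‖u_4‖ = 3.2171, so e_4 = (-0.7456, 0.4512, -0.1382, -0.2107, 0.4208).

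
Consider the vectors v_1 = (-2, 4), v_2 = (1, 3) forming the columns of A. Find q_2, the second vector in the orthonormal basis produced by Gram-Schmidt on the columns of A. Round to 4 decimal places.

q_2 = (0.8944, 0.4472)

q_1 = v_1/‖v_1‖ = (-2, 4)/4.4721 = (-0.4472, 0.8944).
r_{12} = q_1·v_2 = 2.2361.
u_2 = v_2 − 2.2361·q_1 = (2.0000, 1.0000).
‖u_2‖ = 2.2361, so q_2 = (0.8944, 0.4472).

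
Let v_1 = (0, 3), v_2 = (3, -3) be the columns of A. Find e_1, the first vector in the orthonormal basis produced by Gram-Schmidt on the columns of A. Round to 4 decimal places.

e_1 = (0.0000, 1.0000)

v_1 = (0, 3); ‖v_1‖ = 3.0000, so e_1 = (0.0000, 1.0000).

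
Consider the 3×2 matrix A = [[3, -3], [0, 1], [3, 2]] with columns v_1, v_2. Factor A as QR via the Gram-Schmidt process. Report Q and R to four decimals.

v_1 = (3, 0, 3); ‖v_1‖ = 4.2426, so q_1 = (0.7071, 0.0000, 0.7071).
q_1·v_2 = 0.7071·(-3) + 0.0000·1 + 0.7071·2 = -0.7071.
u_2 = v_2 + 0.7071·q_1 = (-2.5000, 1.0000, 2.5000).
‖u_2‖ = 3.6742, so q_2 = (-0.6804, 0.2722, 0.6804).

Q = [[0.7071, -0.6804], [0.0000, 0.2722], [0.7071, 0.6804]], R = [[4.2426, -0.7071], [0.0000, 3.6742]]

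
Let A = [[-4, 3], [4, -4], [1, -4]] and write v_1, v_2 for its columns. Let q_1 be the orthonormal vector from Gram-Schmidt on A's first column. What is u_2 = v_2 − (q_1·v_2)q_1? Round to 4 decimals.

v_1 = (-4, 4, 1); ‖v_1‖ = 5.7446, so q_1 = (-0.6963, 0.6963, 0.1741).
q_1·v_2 = (-0.6963)·3 + 0.6963·(-4) + 0.1741·(-4) = -5.5705.
u_2 = v_2 + 5.5705·q_1 = (-0.8788, -0.1212, -3.0303).

u_2 = (-0.8788, -0.1212, -3.0303)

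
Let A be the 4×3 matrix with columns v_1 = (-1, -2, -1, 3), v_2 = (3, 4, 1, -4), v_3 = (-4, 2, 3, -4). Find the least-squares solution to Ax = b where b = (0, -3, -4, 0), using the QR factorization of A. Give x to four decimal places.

x = (-4.6667, -2.6667, -1.0667)

v_1 = (-1, -2, -1, 3); ‖v_1‖ = 3.8730, so e_1 = (-0.2582, -0.5164, -0.2582, 0.7746).
e_1·v_2 = (-0.2582)·3 + (-0.5164)·4 + (-0.2582)·1 + 0.7746·(-4) = -6.1968.
u_2 = v_2 + 6.1968·e_1 = (1.4000, 0.8000, -0.6000, 0.8000).
‖u_2‖ = 1.8974, so e_2 = (0.7379, 0.4216, -0.3162, 0.4216).
e_1·v_3 = (-0.2582)·(-4) + (-0.5164)·2 + (-0.2582)·3 + 0.7746·(-4) = -3.8730; e_2·v_3 = 0.7379·(-4) + 0.4216·2 + (-0.3162)·3 + 0.4216·(-4) = -4.7434.
u_3 = v_3 + 3.8730·e_1 + 4.7434·e_2 = (-1.5000, 2.0000, 0.5000, 1.0000).
‖u_3‖ = 2.7386, so e_3 = (-0.5477, 0.7303, 0.1826, 0.3651).
Qᵀb = (2.5820, 0.0000, -2.9212).
Back-substitute: x_3 = -2.9212/2.7386 = -1.0667.
x_2 = (0.0000 + 4.7434·(-1.0667))/1.8974 = -2.6667.
x_1 = (2.5820 + 6.1968·(-2.6667) + 3.8730·(-1.0667))/3.8730 = -4.6667.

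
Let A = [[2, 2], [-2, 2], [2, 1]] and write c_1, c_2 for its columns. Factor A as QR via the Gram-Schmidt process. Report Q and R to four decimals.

e_1 = c_1/‖c_1‖ = (2, -2, 2)/3.4641 = (0.5774, -0.5774, 0.5774).
r_{12} = e_1·c_2 = 0.5774.
u_2 = c_2 − 0.5774·e_1 = (1.6667, 2.3333, 0.6667).
‖u_2‖ = 2.9439, so e_2 = (0.5661, 0.7926, 0.2265).

Q = [[0.5774, 0.5661], [-0.5774, 0.7926], [0.5774, 0.2265]], R = [[3.4641, 0.5774], [0.0000, 2.9439]]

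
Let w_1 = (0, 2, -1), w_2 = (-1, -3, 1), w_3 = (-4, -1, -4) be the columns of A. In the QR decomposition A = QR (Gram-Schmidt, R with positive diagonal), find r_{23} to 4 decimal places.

w_1 = (0, 2, -1); ‖w_1‖ = 2.2361, so e_1 = (0.0000, 0.8944, -0.4472).
e_1·w_2 = 0.0000·(-1) + 0.8944·(-3) + (-0.4472)·1 = -3.1305.
u_2 = w_2 + 3.1305·e_1 = (-1.0000, -0.2000, -0.4000).
‖u_2‖ = 1.0954, so e_2 = (-0.9129, -0.1826, -0.3651).
r_{23} = e_2·w_3 = 5.2947.

r_{23} = 5.2947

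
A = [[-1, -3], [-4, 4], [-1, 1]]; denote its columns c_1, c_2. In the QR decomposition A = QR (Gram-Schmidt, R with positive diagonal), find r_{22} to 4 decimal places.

c_1 = (-1, -4, -1); ‖c_1‖ = 4.2426, so q_1 = (-0.2357, -0.9428, -0.2357).
q_1·c_2 = (-0.2357)·(-3) + (-0.9428)·4 + (-0.2357)·1 = -3.2998.
u_2 = c_2 + 3.2998·q_1 = (-3.7778, 0.8889, 0.2222).
r_{22} = ‖u_2‖ = 3.8873.

r_{22} = 3.8873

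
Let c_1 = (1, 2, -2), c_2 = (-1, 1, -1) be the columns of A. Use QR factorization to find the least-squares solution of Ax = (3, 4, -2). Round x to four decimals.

x = (2.0000, -1.0000)

c_1 = (1, 2, -2); ‖c_1‖ = 3.0000, so q_1 = (0.3333, 0.6667, -0.6667).
q_1·c_2 = 0.3333·(-1) + 0.6667·1 + (-0.6667)·(-1) = 1.0000.
u_2 = c_2 − 1.0000·q_1 = (-1.3333, 0.3333, -0.3333).
‖u_2‖ = 1.4142, so q_2 = (-0.9428, 0.2357, -0.2357).
Qᵀb = (5.0000, -1.4142).
Back-substitute: x_2 = -1.4142/1.4142 = -1.0000.
x_1 = (5.0000 − 1.0000·(-1.0000))/3.0000 = 2.0000.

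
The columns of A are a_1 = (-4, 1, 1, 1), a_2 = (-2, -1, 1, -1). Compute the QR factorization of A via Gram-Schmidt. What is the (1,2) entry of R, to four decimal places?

a_1 = (-4, 1, 1, 1); ‖a_1‖ = 4.3589, so q_1 = (-0.9177, 0.2294, 0.2294, 0.2294).
r_{12} = q_1·a_2 = 1.6059.

r_{12} = 1.6059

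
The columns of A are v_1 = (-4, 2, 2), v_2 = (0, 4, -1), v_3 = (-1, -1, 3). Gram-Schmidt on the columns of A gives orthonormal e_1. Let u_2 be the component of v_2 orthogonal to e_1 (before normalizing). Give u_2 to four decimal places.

v_1 = (-4, 2, 2); ‖v_1‖ = 4.8990, so e_1 = (-0.8165, 0.4082, 0.4082).
e_1·v_2 = (-0.8165)·0 + 0.4082·4 + 0.4082·(-1) = 1.2247.
u_2 = v_2 − 1.2247·e_1 = (1.0000, 3.5000, -1.5000).

u_2 = (1.0000, 3.5000, -1.5000)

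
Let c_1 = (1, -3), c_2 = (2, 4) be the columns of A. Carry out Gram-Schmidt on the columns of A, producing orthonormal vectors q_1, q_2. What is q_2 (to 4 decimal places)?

q_2 = (0.9487, 0.3162)

c_1 = (1, -3); ‖c_1‖ = 3.1623, so q_1 = (0.3162, -0.9487).
q_1·c_2 = 0.3162·2 + (-0.9487)·4 = -3.1623.
u_2 = c_2 + 3.1623·q_1 = (3.0000, 1.0000).
‖u_2‖ = 3.1623, so q_2 = (0.9487, 0.3162).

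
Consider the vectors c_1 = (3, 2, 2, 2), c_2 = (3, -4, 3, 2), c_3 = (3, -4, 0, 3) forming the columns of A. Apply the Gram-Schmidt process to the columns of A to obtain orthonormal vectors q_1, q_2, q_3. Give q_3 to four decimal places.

c_1 = (3, 2, 2, 2); ‖c_1‖ = 4.5826, so q_1 = (0.6547, 0.4364, 0.4364, 0.4364).
q_1·c_2 = 0.6547·3 + 0.4364·(-4) + 0.4364·3 + 0.4364·2 = 2.4004.
u_2 = c_2 − 2.4004·q_1 = (1.4286, -5.0476, 1.9524, 0.9524).
‖u_2‖ = 5.6779, so q_2 = (0.2516, -0.8890, 0.3439, 0.1677).
q_1·c_3 = 0.6547·3 + 0.4364·(-4) + 0.4364·0 + 0.4364·3 = 1.5275; q_2·c_3 = 0.2516·3 + (-0.8890)·(-4) + 0.3439·0 + 0.1677·3 = 4.8140.
u_3 = c_3 − 1.5275·q_1 − 4.8140·q_2 = (0.7888, -0.3870, -2.3220, 1.5258).
‖u_3‖ = 2.9141, so q_3 = (0.2707, -0.1328, -0.7968, 0.5236).

q_3 = (0.2707, -0.1328, -0.7968, 0.5236)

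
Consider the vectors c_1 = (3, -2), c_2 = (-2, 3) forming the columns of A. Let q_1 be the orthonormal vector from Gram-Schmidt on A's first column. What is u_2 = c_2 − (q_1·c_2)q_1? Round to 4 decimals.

u_2 = (0.7692, 1.1538)

c_1 = (3, -2); ‖c_1‖ = 3.6056, so q_1 = (0.8321, -0.5547).
q_1·c_2 = 0.8321·(-2) + (-0.5547)·3 = -3.3282.
u_2 = c_2 + 3.3282·q_1 = (0.7692, 1.1538).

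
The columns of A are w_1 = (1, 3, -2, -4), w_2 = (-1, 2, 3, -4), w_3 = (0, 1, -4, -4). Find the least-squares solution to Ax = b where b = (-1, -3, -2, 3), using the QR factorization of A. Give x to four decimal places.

w_1 = (1, 3, -2, -4); ‖w_1‖ = 5.4772, so e_1 = (0.1826, 0.5477, -0.3651, -0.7303).
e_1·w_2 = 0.1826·(-1) + 0.5477·2 + (-0.3651)·3 + (-0.7303)·(-4) = 2.7386.
u_2 = w_2 − 2.7386·e_1 = (-1.5000, 0.5000, 4.0000, -2.0000).
‖u_2‖ = 4.7434, so e_2 = (-0.3162, 0.1054, 0.8433, -0.4216).
e_1·w_3 = 0.1826·0 + 0.5477·1 + (-0.3651)·(-4) + (-0.7303)·(-4) = 4.9295; e_2·w_3 = (-0.3162)·0 + 0.1054·1 + 0.8433·(-4) + (-0.4216)·(-4) = -1.5811.
u_3 = w_3 − 4.9295·e_1 + 1.5811·e_2 = (-1.4000, -1.5333, -0.8667, -1.0667).
‖u_3‖ = 2.4900, so e_3 = (-0.5623, -0.6158, -0.3481, -0.4284).
Qᵀb = (-3.2863, -2.9515, 1.8206).
Back-substitute: x_3 = 1.8206/2.4900 = 0.7312.
x_2 = (-2.9515 + 1.5811·0.7312)/4.7434 = -0.3785.
x_1 = (-3.2863 − 2.7386·(-0.3785) − 4.9295·0.7312)/5.4772 = -1.0688.

x = (-1.0688, -0.3785, 0.7312)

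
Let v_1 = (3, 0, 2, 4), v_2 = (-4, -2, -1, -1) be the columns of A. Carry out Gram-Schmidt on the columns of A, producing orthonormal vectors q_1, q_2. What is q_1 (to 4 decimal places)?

q_1 = (0.5571, 0.0000, 0.3714, 0.7428)

q_1 = v_1/‖v_1‖ = (3, 0, 2, 4)/5.3852 = (0.5571, 0.0000, 0.3714, 0.7428).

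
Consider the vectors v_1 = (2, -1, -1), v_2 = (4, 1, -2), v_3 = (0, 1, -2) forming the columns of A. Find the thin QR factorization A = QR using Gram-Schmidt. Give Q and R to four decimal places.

e_1 = v_1/‖v_1‖ = (2, -1, -1)/2.4495 = (0.8165, -0.4082, -0.4082).
r_{12} = e_1·v_2 = 3.6742.
u_2 = v_2 − 3.6742·e_1 = (1.0000, 2.5000, -0.5000).
‖u_2‖ = 2.7386, so e_2 = (0.3651, 0.9129, -0.1826).
r_{13} = e_1·v_3 = 0.4082; r_{23} = e_2·v_3 = 1.2780.
u_3 = v_3 − 0.4082·e_1 − 1.2780·e_2 = (-0.8000, 0.0000, -1.6000).
‖u_3‖ = 1.7889, so e_3 = (-0.4472, 0.0000, -0.8944).

Q = [[0.8165, 0.3651, -0.4472], [-0.4082, 0.9129, 0.0000], [-0.4082, -0.1826, -0.8944]], R = [[2.4495, 3.6742, 0.4082], [0.0000, 2.7386, 1.2780], [0.0000, 0.0000, 1.7889]]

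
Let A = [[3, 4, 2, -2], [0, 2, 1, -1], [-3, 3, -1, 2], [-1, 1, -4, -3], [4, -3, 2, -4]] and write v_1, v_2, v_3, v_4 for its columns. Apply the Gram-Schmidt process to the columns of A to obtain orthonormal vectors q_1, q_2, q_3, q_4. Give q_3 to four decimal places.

q_3 = (-0.0560, 0.2300, 0.1716, -0.9539, -0.0678)

q_1 = v_1/‖v_1‖ = (3, 0, -3, -1, 4)/5.9161 = (0.5071, 0.0000, -0.5071, -0.1690, 0.6761).
r_{12} = q_1·v_2 = -1.6903.
u_2 = v_2 + 1.6903·q_1 = (4.8571, 2.0000, 2.1429, 0.7143, -1.8571).
‖u_2‖ = 6.0119, so q_2 = (0.8079, 0.3327, 0.3564, 0.1188, -0.3089).
r_{13} = q_1·v_3 = 3.5496; r_{23} = q_2·v_3 = 0.4990.
u_3 = v_3 − 3.5496·q_1 − 0.4990·q_2 = (-0.2032, 0.8340, 0.6221, -3.4593, -0.2458).
‖u_3‖ = 3.6264, so q_3 = (-0.0560, 0.2300, 0.1716, -0.9539, -0.0678).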